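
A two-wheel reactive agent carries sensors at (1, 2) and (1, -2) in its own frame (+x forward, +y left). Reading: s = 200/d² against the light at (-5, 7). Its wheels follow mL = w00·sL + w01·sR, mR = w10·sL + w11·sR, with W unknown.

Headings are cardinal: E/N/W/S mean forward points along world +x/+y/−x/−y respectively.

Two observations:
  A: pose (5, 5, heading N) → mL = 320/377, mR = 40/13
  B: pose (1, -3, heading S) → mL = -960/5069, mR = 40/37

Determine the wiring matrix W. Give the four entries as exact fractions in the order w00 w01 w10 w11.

1/2 -1/2 1 0

obs A: pose=(5,5,N) → sL=40/13, sR=40/29, mL=320/377, mR=40/13
obs B: pose=(1,-3,S) → sL=40/37, sR=200/137, mL=-960/5069, mR=40/37
sensor matrix S = [[40/13, 40/29], [40/37, 200/137]]; det S = 5734400/1911013
solve [mL_A; mL_B] = S·[w00; w01] and [mR_A; mR_B] = S·[w10; w11]:
  w00 = 1/2, w01 = -1/2, w10 = 1, w11 = 0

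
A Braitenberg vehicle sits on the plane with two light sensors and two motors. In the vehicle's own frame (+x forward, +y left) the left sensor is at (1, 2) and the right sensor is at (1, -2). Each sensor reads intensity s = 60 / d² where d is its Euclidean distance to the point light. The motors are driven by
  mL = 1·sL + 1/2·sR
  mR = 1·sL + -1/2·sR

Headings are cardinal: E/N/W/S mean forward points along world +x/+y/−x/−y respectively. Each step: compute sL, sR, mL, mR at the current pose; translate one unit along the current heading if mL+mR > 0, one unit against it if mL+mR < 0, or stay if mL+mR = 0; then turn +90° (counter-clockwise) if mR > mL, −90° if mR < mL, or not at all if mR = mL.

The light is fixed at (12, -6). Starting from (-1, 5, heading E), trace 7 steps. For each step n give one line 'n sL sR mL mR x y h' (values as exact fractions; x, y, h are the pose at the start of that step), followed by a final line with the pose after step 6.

0 60/313 4/15 1526/4695 274/4695 -1 5 E
1 3/10 15/74 297/740 147/740 0 5 S
2 60/233 60/313 25770/72929 11790/72929 0 4 W
3 30/173 30/121 6225/20933 1035/20933 -1 4 N
4 60/313 4/15 1526/4695 274/4695 -1 5 E
5 3/10 15/74 297/740 147/740 0 5 S
6 60/233 60/313 25770/72929 11790/72929 0 4 W
final -1 4 N

n=0: pose=(-1,5,E); sL=60/313, sR=4/15; mL=1526/4695, mR=274/4695; mL+mR=120/313 → advance +1; mR−mL=-4/15 → turn -1·90°
n=1: pose=(0,5,S); sL=3/10, sR=15/74; mL=297/740, mR=147/740; mL+mR=3/5 → advance +1; mR−mL=-15/74 → turn -1·90°
n=2: pose=(0,4,W); sL=60/233, sR=60/313; mL=25770/72929, mR=11790/72929; mL+mR=120/233 → advance +1; mR−mL=-60/313 → turn -1·90°
n=3: pose=(-1,4,N); sL=30/173, sR=30/121; mL=6225/20933, mR=1035/20933; mL+mR=60/173 → advance +1; mR−mL=-30/121 → turn -1·90°
n=4: pose=(-1,5,E); sL=60/313, sR=4/15; mL=1526/4695, mR=274/4695; mL+mR=120/313 → advance +1; mR−mL=-4/15 → turn -1·90°
n=5: pose=(0,5,S); sL=3/10, sR=15/74; mL=297/740, mR=147/740; mL+mR=3/5 → advance +1; mR−mL=-15/74 → turn -1·90°
n=6: pose=(0,4,W); sL=60/233, sR=60/313; mL=25770/72929, mR=11790/72929; mL+mR=120/233 → advance +1; mR−mL=-60/313 → turn -1·90°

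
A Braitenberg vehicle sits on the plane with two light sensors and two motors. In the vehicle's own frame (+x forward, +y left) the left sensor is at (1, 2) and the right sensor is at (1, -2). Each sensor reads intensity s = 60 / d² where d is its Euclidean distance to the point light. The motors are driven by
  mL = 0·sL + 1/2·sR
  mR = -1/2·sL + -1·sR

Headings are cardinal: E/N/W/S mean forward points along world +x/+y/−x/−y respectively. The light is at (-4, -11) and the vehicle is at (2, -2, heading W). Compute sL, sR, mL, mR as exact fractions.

30/37 30/73 15/73 -2205/2701

left sensor world pos  = (1, -4); dL² = 74
right sensor world pos = (1, 0); dR² = 146
sL = 60/74 = 30/37
sR = 60/146 = 30/73
mL = 0·sL + 1/2·sR = 15/73
mR = -1/2·sL + -1·sR = -2205/2701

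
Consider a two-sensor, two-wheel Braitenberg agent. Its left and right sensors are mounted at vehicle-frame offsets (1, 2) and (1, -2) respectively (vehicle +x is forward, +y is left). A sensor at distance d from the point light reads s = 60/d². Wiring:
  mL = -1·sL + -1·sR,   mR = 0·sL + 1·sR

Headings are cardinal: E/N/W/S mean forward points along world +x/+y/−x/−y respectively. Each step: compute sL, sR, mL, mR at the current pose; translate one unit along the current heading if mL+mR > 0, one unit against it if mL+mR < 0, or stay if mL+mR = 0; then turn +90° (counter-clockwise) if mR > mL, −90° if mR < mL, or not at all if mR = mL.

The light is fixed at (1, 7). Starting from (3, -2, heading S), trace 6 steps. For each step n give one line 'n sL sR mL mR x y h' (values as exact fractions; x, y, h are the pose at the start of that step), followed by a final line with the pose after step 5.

0 15/29 3/5 -162/145 3/5 3 -2 S
1 4/3 60/109 -616/327 60/109 3 -1 E
2 6/5 30/29 -324/145 30/29 2 -1 N
3 60/121 60/49 -10200/5929 60/49 2 -2 W
4 15/29 3/5 -162/145 3/5 3 -2 S
5 4/3 60/109 -616/327 60/109 3 -1 E
final 2 -1 N

n=0: pose=(3,-2,S); sL=15/29, sR=3/5; mL=-162/145, mR=3/5; mL+mR=-15/29 → advance -1; mR−mL=249/145 → turn +1·90°
n=1: pose=(3,-1,E); sL=4/3, sR=60/109; mL=-616/327, mR=60/109; mL+mR=-4/3 → advance -1; mR−mL=796/327 → turn +1·90°
n=2: pose=(2,-1,N); sL=6/5, sR=30/29; mL=-324/145, mR=30/29; mL+mR=-6/5 → advance -1; mR−mL=474/145 → turn +1·90°
n=3: pose=(2,-2,W); sL=60/121, sR=60/49; mL=-10200/5929, mR=60/49; mL+mR=-60/121 → advance -1; mR−mL=17460/5929 → turn +1·90°
n=4: pose=(3,-2,S); sL=15/29, sR=3/5; mL=-162/145, mR=3/5; mL+mR=-15/29 → advance -1; mR−mL=249/145 → turn +1·90°
n=5: pose=(3,-1,E); sL=4/3, sR=60/109; mL=-616/327, mR=60/109; mL+mR=-4/3 → advance -1; mR−mL=796/327 → turn +1·90°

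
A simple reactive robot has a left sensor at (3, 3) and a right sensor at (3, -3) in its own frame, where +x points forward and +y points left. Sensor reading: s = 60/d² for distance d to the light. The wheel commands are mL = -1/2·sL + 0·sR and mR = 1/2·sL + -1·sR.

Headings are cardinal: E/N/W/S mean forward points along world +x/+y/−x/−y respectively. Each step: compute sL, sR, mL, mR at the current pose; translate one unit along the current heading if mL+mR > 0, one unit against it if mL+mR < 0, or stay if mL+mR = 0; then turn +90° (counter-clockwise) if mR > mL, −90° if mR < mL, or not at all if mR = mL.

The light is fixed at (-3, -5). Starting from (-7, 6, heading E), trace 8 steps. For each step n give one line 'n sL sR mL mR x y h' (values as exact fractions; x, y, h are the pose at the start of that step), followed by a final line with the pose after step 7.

n=0: pose=(-7,6,E); sL=60/197, sR=12/13; mL=-30/197, mR=-1974/2561; mL+mR=-12/13 → advance -1; mR−mL=-1584/2561 → turn -1·90°
n=1: pose=(-8,6,S); sL=15/17, sR=15/32; mL=-15/34, mR=-15/544; mL+mR=-15/32 → advance -1; mR−mL=225/544 → turn +1·90°
n=2: pose=(-8,7,E); sL=60/229, sR=12/17; mL=-30/229, mR=-2238/3893; mL+mR=-12/17 → advance -1; mR−mL=-1728/3893 → turn -1·90°
n=3: pose=(-9,7,S); sL=2/3, sR=10/27; mL=-1/3, mR=-1/27; mL+mR=-10/27 → advance -1; mR−mL=8/27 → turn +1·90°
n=4: pose=(-9,8,E); sL=12/53, sR=60/109; mL=-6/53, mR=-2526/5777; mL+mR=-60/109 → advance -1; mR−mL=-1872/5777 → turn -1·90°
n=5: pose=(-10,8,S); sL=15/29, sR=3/10; mL=-15/58, mR=-6/145; mL+mR=-3/10 → advance -1; mR−mL=63/290 → turn +1·90°
n=6: pose=(-10,9,E); sL=12/61, sR=60/137; mL=-6/61, mR=-2838/8357; mL+mR=-60/137 → advance -1; mR−mL=-2016/8357 → turn -1·90°
n=7: pose=(-11,9,S); sL=30/73, sR=30/121; mL=-15/73, mR=-375/8833; mL+mR=-30/121 → advance -1; mR−mL=1440/8833 → turn +1·90°

0 60/197 12/13 -30/197 -1974/2561 -7 6 E
1 15/17 15/32 -15/34 -15/544 -8 6 S
2 60/229 12/17 -30/229 -2238/3893 -8 7 E
3 2/3 10/27 -1/3 -1/27 -9 7 S
4 12/53 60/109 -6/53 -2526/5777 -9 8 E
5 15/29 3/10 -15/58 -6/145 -10 8 S
6 12/61 60/137 -6/61 -2838/8357 -10 9 E
7 30/73 30/121 -15/73 -375/8833 -11 9 S
final -11 10 E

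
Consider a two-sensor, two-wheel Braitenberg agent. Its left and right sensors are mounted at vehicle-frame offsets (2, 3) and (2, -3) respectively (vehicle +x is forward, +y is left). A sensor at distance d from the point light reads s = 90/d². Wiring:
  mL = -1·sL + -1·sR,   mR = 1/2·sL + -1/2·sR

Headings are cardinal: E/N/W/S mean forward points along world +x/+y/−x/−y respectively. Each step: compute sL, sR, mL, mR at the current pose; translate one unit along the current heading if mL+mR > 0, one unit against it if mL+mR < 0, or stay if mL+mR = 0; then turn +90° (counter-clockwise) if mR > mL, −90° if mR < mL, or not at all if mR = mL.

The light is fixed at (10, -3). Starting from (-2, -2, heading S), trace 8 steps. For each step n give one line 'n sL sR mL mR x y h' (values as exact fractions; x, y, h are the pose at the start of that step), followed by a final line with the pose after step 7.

0 45/41 45/113 -6930/4633 1620/4633 -2 -2 S
1 18/25 90/101 -4068/2525 -216/2525 -2 -1 E
2 45/136 45/58 -4365/3944 -1755/7888 -3 -1 N
3 90/229 90/241 -42300/55189 540/55189 -3 -2 W
4 45/41 45/113 -6930/4633 1620/4633 -2 -2 S
5 18/25 90/101 -4068/2525 -216/2525 -2 -1 E
6 45/136 45/58 -4365/3944 -1755/7888 -3 -1 N
7 90/229 90/241 -42300/55189 540/55189 -3 -2 W
final -2 -2 S

n=0: pose=(-2,-2,S); sL=45/41, sR=45/113; mL=-6930/4633, mR=1620/4633; mL+mR=-5310/4633 → advance -1; mR−mL=8550/4633 → turn +1·90°
n=1: pose=(-2,-1,E); sL=18/25, sR=90/101; mL=-4068/2525, mR=-216/2525; mL+mR=-4284/2525 → advance -1; mR−mL=3852/2525 → turn +1·90°
n=2: pose=(-3,-1,N); sL=45/136, sR=45/58; mL=-4365/3944, mR=-1755/7888; mL+mR=-10485/7888 → advance -1; mR−mL=6975/7888 → turn +1·90°
n=3: pose=(-3,-2,W); sL=90/229, sR=90/241; mL=-42300/55189, mR=540/55189; mL+mR=-41760/55189 → advance -1; mR−mL=42840/55189 → turn +1·90°
n=4: pose=(-2,-2,S); sL=45/41, sR=45/113; mL=-6930/4633, mR=1620/4633; mL+mR=-5310/4633 → advance -1; mR−mL=8550/4633 → turn +1·90°
n=5: pose=(-2,-1,E); sL=18/25, sR=90/101; mL=-4068/2525, mR=-216/2525; mL+mR=-4284/2525 → advance -1; mR−mL=3852/2525 → turn +1·90°
n=6: pose=(-3,-1,N); sL=45/136, sR=45/58; mL=-4365/3944, mR=-1755/7888; mL+mR=-10485/7888 → advance -1; mR−mL=6975/7888 → turn +1·90°
n=7: pose=(-3,-2,W); sL=90/229, sR=90/241; mL=-42300/55189, mR=540/55189; mL+mR=-41760/55189 → advance -1; mR−mL=42840/55189 → turn +1·90°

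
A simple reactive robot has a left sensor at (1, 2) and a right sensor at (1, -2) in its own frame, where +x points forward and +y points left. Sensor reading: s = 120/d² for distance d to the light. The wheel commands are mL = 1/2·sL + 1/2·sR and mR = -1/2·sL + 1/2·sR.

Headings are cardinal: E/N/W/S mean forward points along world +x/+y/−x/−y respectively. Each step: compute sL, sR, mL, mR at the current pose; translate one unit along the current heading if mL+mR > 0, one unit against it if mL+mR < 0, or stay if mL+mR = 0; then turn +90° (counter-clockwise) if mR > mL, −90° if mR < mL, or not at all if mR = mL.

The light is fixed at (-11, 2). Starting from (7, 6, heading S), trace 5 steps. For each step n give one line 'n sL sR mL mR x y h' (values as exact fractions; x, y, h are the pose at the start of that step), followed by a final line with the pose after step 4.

0 120/409 24/53 8088/21677 1728/21677 7 6 S
1 12/29 60/157 1812/4553 -72/4553 7 5 W
2 120/241 120/377 37080/90857 -8160/90857 6 5 N
3 1/3 15/41 43/123 2/123 6 6 E
4 120/409 24/53 8088/21677 1728/21677 7 6 S
final 7 5 W

n=0: pose=(7,6,S); sL=120/409, sR=24/53; mL=8088/21677, mR=1728/21677; mL+mR=24/53 → advance +1; mR−mL=-120/409 → turn -1·90°
n=1: pose=(7,5,W); sL=12/29, sR=60/157; mL=1812/4553, mR=-72/4553; mL+mR=60/157 → advance +1; mR−mL=-12/29 → turn -1·90°
n=2: pose=(6,5,N); sL=120/241, sR=120/377; mL=37080/90857, mR=-8160/90857; mL+mR=120/377 → advance +1; mR−mL=-120/241 → turn -1·90°
n=3: pose=(6,6,E); sL=1/3, sR=15/41; mL=43/123, mR=2/123; mL+mR=15/41 → advance +1; mR−mL=-1/3 → turn -1·90°
n=4: pose=(7,6,S); sL=120/409, sR=24/53; mL=8088/21677, mR=1728/21677; mL+mR=24/53 → advance +1; mR−mL=-120/409 → turn -1·90°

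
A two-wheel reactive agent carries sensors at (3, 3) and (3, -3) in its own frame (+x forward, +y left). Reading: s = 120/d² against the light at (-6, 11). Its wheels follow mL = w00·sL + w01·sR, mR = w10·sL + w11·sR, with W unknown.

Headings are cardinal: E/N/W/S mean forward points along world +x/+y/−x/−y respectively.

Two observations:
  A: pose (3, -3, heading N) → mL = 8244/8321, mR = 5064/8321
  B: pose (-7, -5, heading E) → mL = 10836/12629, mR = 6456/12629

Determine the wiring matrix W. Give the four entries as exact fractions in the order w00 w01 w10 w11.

1 1/2 1/2 1/2

obs A: pose=(3,-3,N) → sL=120/157, sR=24/53, mL=8244/8321, mR=5064/8321
obs B: pose=(-7,-5,E) → sL=120/173, sR=24/73, mL=10836/12629, mR=6456/12629
sensor matrix S = [[120/157, 24/53], [120/173, 24/73]]; det S = -6600960/105085909
solve [mL_A; mL_B] = S·[w00; w01] and [mR_A; mR_B] = S·[w10; w11]:
  w00 = 1, w01 = 1/2, w10 = 1/2, w11 = 1/2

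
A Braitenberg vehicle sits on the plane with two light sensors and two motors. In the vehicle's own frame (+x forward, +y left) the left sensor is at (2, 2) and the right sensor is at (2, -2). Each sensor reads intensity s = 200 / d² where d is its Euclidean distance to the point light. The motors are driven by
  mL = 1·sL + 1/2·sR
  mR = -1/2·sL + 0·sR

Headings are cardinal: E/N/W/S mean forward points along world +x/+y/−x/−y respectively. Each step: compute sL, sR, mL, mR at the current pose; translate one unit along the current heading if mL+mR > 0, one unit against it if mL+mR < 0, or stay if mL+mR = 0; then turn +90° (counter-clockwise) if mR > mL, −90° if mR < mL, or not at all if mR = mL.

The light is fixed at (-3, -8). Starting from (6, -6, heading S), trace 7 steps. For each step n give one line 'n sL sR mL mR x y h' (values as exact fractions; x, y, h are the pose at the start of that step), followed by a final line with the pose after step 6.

n=0: pose=(6,-6,S); sL=200/121, sR=200/49; mL=21900/5929, mR=-100/121; mL+mR=17000/5929 → advance +1; mR−mL=-26800/5929 → turn -1·90°
n=1: pose=(6,-7,W); sL=4, sR=100/29; mL=166/29, mR=-2; mL+mR=108/29 → advance +1; mR−mL=-224/29 → turn -1·90°
n=2: pose=(5,-7,N); sL=40/9, sR=200/109; mL=5260/981, mR=-20/9; mL+mR=3080/981 → advance +1; mR−mL=-2480/327 → turn -1·90°
n=3: pose=(5,-6,E); sL=50/29, sR=2; mL=79/29, mR=-25/29; mL+mR=54/29 → advance +1; mR−mL=-104/29 → turn -1·90°
n=4: pose=(6,-6,S); sL=200/121, sR=200/49; mL=21900/5929, mR=-100/121; mL+mR=17000/5929 → advance +1; mR−mL=-26800/5929 → turn -1·90°
n=5: pose=(6,-7,W); sL=4, sR=100/29; mL=166/29, mR=-2; mL+mR=108/29 → advance +1; mR−mL=-224/29 → turn -1·90°
n=6: pose=(5,-7,N); sL=40/9, sR=200/109; mL=5260/981, mR=-20/9; mL+mR=3080/981 → advance +1; mR−mL=-2480/327 → turn -1·90°

0 200/121 200/49 21900/5929 -100/121 6 -6 S
1 4 100/29 166/29 -2 6 -7 W
2 40/9 200/109 5260/981 -20/9 5 -7 N
3 50/29 2 79/29 -25/29 5 -6 E
4 200/121 200/49 21900/5929 -100/121 6 -6 S
5 4 100/29 166/29 -2 6 -7 W
6 40/9 200/109 5260/981 -20/9 5 -7 N
final 5 -6 E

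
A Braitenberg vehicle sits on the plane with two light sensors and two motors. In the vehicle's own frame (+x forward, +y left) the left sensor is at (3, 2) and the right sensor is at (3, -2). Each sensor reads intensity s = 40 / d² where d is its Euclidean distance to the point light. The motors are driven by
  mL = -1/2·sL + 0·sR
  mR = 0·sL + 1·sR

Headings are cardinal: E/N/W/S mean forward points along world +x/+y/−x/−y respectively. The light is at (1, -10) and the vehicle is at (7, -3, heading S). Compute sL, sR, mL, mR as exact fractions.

1/2 5/4 -1/4 5/4

left sensor world pos  = (9, -6); dL² = 80
right sensor world pos = (5, -6); dR² = 32
sL = 40/80 = 1/2
sR = 40/32 = 5/4
mL = -1/2·sL + 0·sR = -1/4
mR = 0·sL + 1·sR = 5/4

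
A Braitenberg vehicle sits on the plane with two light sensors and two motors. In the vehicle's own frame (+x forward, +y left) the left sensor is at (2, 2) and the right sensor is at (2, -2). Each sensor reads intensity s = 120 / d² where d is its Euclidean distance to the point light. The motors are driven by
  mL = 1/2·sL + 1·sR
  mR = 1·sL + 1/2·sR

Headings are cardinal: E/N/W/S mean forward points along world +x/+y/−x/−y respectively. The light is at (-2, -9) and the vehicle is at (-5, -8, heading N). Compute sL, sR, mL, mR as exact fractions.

60/17 12 234/17 162/17

left sensor world pos  = (-7, -6); dL² = 34
right sensor world pos = (-3, -6); dR² = 10
sL = 120/34 = 60/17
sR = 120/10 = 12
mL = 1/2·sL + 1·sR = 234/17
mR = 1·sL + 1/2·sR = 162/17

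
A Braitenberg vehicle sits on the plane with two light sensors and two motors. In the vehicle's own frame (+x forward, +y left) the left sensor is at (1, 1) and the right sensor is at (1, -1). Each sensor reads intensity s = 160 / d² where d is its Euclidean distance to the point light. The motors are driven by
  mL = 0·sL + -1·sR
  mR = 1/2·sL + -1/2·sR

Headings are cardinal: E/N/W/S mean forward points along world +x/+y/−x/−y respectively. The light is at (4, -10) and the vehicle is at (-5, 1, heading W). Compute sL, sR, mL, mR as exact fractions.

4/5 40/61 -40/61 22/305

left sensor world pos  = (-6, 0); dL² = 200
right sensor world pos = (-6, 2); dR² = 244
sL = 160/200 = 4/5
sR = 160/244 = 40/61
mL = 0·sL + -1·sR = -40/61
mR = 1/2·sL + -1/2·sR = 22/305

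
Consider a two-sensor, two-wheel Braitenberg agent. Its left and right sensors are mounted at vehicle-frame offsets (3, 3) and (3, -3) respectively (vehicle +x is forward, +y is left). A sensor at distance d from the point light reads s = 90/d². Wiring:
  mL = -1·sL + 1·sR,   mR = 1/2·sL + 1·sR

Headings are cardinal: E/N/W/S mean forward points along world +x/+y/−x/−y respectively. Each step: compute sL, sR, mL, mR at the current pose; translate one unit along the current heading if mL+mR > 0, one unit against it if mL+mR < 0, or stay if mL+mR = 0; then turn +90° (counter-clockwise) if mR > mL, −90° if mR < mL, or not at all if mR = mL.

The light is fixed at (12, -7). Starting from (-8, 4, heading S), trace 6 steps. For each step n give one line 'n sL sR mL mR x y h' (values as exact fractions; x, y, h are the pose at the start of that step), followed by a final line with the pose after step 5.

0 90/353 90/593 -21600/209329 58455/209329 -8 4 S
1 45/229 45/169 2700/38701 28215/77402 -8 3 E
2 90/653 18/85 4104/55505 15579/55505 -7 3 N
3 45/274 9/68 -297/9316 999/4658 -7 4 W
4 90/353 90/593 -21600/209329 58455/209329 -8 4 S
5 45/229 45/169 2700/38701 28215/77402 -8 3 E
final -7 3 N

n=0: pose=(-8,4,S); sL=90/353, sR=90/593; mL=-21600/209329, mR=58455/209329; mL+mR=36855/209329 → advance +1; mR−mL=135/353 → turn +1·90°
n=1: pose=(-8,3,E); sL=45/229, sR=45/169; mL=2700/38701, mR=28215/77402; mL+mR=33615/77402 → advance +1; mR−mL=135/458 → turn +1·90°
n=2: pose=(-7,3,N); sL=90/653, sR=18/85; mL=4104/55505, mR=15579/55505; mL+mR=19683/55505 → advance +1; mR−mL=135/653 → turn +1·90°
n=3: pose=(-7,4,W); sL=45/274, sR=9/68; mL=-297/9316, mR=999/4658; mL+mR=1701/9316 → advance +1; mR−mL=135/548 → turn +1·90°
n=4: pose=(-8,4,S); sL=90/353, sR=90/593; mL=-21600/209329, mR=58455/209329; mL+mR=36855/209329 → advance +1; mR−mL=135/353 → turn +1·90°
n=5: pose=(-8,3,E); sL=45/229, sR=45/169; mL=2700/38701, mR=28215/77402; mL+mR=33615/77402 → advance +1; mR−mL=135/458 → turn +1·90°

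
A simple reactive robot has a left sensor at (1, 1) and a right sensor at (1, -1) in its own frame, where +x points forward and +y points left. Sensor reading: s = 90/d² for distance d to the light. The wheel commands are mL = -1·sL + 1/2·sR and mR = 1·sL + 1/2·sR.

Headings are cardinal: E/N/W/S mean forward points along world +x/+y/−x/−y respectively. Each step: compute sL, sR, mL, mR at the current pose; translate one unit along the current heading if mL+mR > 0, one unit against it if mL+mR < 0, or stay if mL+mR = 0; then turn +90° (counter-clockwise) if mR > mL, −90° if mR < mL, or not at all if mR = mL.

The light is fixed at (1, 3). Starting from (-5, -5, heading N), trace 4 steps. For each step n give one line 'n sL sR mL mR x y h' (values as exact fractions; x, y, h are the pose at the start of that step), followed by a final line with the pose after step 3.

n=0: pose=(-5,-5,N); sL=45/49, sR=45/37; mL=-1125/3626, mR=5535/3626; mL+mR=45/37 → advance +1; mR−mL=90/49 → turn +1·90°
n=1: pose=(-5,-4,W); sL=90/113, sR=18/17; mL=-513/1921, mR=2547/1921; mL+mR=18/17 → advance +1; mR−mL=180/113 → turn +1·90°
n=2: pose=(-6,-4,S); sL=9/10, sR=45/64; mL=-351/640, mR=801/640; mL+mR=45/64 → advance +1; mR−mL=9/5 → turn +1·90°
n=3: pose=(-6,-5,E); sL=18/17, sR=10/13; mL=-149/221, mR=319/221; mL+mR=10/13 → advance +1; mR−mL=36/17 → turn +1·90°

0 45/49 45/37 -1125/3626 5535/3626 -5 -5 N
1 90/113 18/17 -513/1921 2547/1921 -5 -4 W
2 9/10 45/64 -351/640 801/640 -6 -4 S
3 18/17 10/13 -149/221 319/221 -6 -5 E
final -5 -5 N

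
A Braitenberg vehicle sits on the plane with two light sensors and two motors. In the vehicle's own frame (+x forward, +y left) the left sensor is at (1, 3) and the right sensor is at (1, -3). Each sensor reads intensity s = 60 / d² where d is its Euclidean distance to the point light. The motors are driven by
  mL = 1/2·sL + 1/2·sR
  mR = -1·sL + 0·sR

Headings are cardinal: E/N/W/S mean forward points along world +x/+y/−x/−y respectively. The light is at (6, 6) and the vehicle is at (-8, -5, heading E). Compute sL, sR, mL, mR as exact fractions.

60/233 12/73 3588/17009 -60/233

left sensor world pos  = (-7, -2); dL² = 233
right sensor world pos = (-7, -8); dR² = 365
sL = 60/233 = 60/233
sR = 60/365 = 12/73
mL = 1/2·sL + 1/2·sR = 3588/17009
mR = -1·sL + 0·sR = -60/233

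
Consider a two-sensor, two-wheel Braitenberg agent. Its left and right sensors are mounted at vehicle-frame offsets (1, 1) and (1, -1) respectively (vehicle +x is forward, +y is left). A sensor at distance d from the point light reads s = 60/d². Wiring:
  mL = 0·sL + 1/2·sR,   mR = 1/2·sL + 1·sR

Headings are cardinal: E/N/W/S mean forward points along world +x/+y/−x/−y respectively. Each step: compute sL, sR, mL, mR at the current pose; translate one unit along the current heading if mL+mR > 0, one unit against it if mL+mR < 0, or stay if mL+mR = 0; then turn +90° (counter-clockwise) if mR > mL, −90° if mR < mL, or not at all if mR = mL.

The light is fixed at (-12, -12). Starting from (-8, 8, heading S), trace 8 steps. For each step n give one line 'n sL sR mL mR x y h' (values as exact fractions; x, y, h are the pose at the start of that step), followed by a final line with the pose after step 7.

n=0: pose=(-8,8,S); sL=30/193, sR=6/37; mL=3/37, mR=1713/7141; mL+mR=2292/7141 → advance +1; mR−mL=1134/7141 → turn +1·90°
n=1: pose=(-8,7,E); sL=12/85, sR=60/349; mL=30/349, mR=7194/29665; mL+mR=9744/29665 → advance +1; mR−mL=4644/29665 → turn +1·90°
n=2: pose=(-7,7,N); sL=15/104, sR=15/109; mL=15/218, mR=4755/22672; mL+mR=6315/22672 → advance +1; mR−mL=3195/22672 → turn +1·90°
n=3: pose=(-7,8,W); sL=60/377, sR=60/457; mL=30/457, mR=36330/172289; mL+mR=47640/172289 → advance +1; mR−mL=25020/172289 → turn +1·90°
n=4: pose=(-8,8,S); sL=30/193, sR=6/37; mL=3/37, mR=1713/7141; mL+mR=2292/7141 → advance +1; mR−mL=1134/7141 → turn +1·90°
n=5: pose=(-8,7,E); sL=12/85, sR=60/349; mL=30/349, mR=7194/29665; mL+mR=9744/29665 → advance +1; mR−mL=4644/29665 → turn +1·90°
n=6: pose=(-7,7,N); sL=15/104, sR=15/109; mL=15/218, mR=4755/22672; mL+mR=6315/22672 → advance +1; mR−mL=3195/22672 → turn +1·90°
n=7: pose=(-7,8,W); sL=60/377, sR=60/457; mL=30/457, mR=36330/172289; mL+mR=47640/172289 → advance +1; mR−mL=25020/172289 → turn +1·90°

0 30/193 6/37 3/37 1713/7141 -8 8 S
1 12/85 60/349 30/349 7194/29665 -8 7 E
2 15/104 15/109 15/218 4755/22672 -7 7 N
3 60/377 60/457 30/457 36330/172289 -7 8 W
4 30/193 6/37 3/37 1713/7141 -8 8 S
5 12/85 60/349 30/349 7194/29665 -8 7 E
6 15/104 15/109 15/218 4755/22672 -7 7 N
7 60/377 60/457 30/457 36330/172289 -7 8 W
final -8 8 S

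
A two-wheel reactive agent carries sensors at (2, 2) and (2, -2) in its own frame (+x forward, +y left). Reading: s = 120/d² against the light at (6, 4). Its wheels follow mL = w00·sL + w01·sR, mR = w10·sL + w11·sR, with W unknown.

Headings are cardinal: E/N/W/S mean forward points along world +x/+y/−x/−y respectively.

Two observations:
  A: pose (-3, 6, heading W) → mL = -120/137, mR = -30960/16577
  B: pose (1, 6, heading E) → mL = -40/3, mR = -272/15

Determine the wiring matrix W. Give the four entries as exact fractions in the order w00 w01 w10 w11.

obs A: pose=(-3,6,W) → sL=120/121, sR=120/137, mL=-120/137, mR=-30960/16577
obs B: pose=(1,6,E) → sL=24/5, sR=40/3, mL=-40/3, mR=-272/15
sensor matrix S = [[120/121, 120/137], [24/5, 40/3]]; det S = 149504/16577
solve [mL_A; mL_B] = S·[w00; w01] and [mR_A; mR_B] = S·[w10; w11]:
  w00 = 0, w01 = -1, w10 = -1, w11 = -1

0 -1 -1 -1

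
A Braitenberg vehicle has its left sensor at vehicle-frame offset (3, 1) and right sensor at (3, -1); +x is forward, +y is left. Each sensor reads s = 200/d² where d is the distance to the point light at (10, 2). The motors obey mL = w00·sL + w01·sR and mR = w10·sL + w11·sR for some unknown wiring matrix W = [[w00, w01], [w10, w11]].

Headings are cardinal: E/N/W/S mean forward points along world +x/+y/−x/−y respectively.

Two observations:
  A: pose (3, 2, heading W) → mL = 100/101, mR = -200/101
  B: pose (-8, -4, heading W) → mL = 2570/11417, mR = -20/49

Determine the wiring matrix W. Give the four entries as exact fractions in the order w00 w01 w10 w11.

obs A: pose=(3,2,W) → sL=200/101, sR=200/101, mL=100/101, mR=-200/101
obs B: pose=(-8,-4,W) → sL=20/49, sR=100/233, mL=2570/11417, mR=-20/49
sensor matrix S = [[200/101, 200/101], [20/49, 100/233]]; det S = 48000/1153117
solve [mL_A; mL_B] = S·[w00; w01] and [mR_A; mR_B] = S·[w10; w11]:
  w00 = -1/2, w01 = 1, w10 = -1, w11 = 0

-1/2 1 -1 0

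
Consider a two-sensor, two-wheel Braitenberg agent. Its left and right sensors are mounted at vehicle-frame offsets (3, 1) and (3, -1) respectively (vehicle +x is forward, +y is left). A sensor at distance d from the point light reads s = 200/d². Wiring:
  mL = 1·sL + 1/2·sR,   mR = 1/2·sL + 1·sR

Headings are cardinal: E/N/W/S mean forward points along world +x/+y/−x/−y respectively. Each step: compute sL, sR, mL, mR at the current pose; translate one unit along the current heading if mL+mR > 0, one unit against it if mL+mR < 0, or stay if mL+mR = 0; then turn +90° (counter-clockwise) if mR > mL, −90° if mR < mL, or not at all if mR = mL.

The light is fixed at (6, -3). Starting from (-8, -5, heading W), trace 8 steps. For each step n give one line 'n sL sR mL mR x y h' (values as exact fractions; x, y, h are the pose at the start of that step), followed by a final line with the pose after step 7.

n=0: pose=(-8,-5,W); sL=100/149, sR=20/29; mL=4390/4321, mR=4430/4321; mL+mR=8820/4321 → advance +1; mR−mL=40/4321 → turn +1·90°
n=1: pose=(-9,-5,S); sL=200/221, sR=200/281; mL=78300/62101, mR=72300/62101; mL+mR=150600/62101 → advance +1; mR−mL=-6000/62101 → turn -1·90°
n=2: pose=(-9,-6,W); sL=10/17, sR=25/41; mL=1245/1394, mR=630/697; mL+mR=2505/1394 → advance +1; mR−mL=15/1394 → turn +1·90°
n=3: pose=(-10,-6,S); sL=200/261, sR=8/13; mL=3644/3393, mR=3388/3393; mL+mR=2344/1131 → advance +1; mR−mL=-256/3393 → turn -1·90°
n=4: pose=(-10,-7,W); sL=100/193, sR=20/37; mL=5630/7141, mR=5710/7141; mL+mR=11340/7141 → advance +1; mR−mL=80/7141 → turn +1·90°
n=5: pose=(-11,-7,S); sL=40/61, sR=200/373; mL=21020/22753, mR=19660/22753; mL+mR=40680/22753 → advance +1; mR−mL=-1360/22753 → turn -1·90°
n=6: pose=(-11,-8,W); sL=50/109, sR=25/52; mL=7925/11336, mR=4025/5668; mL+mR=15975/11336 → advance +1; mR−mL=125/11336 → turn +1·90°
n=7: pose=(-12,-8,S); sL=200/353, sR=8/17; mL=4812/6001, mR=4524/6001; mL+mR=9336/6001 → advance +1; mR−mL=-288/6001 → turn -1·90°

0 100/149 20/29 4390/4321 4430/4321 -8 -5 W
1 200/221 200/281 78300/62101 72300/62101 -9 -5 S
2 10/17 25/41 1245/1394 630/697 -9 -6 W
3 200/261 8/13 3644/3393 3388/3393 -10 -6 S
4 100/193 20/37 5630/7141 5710/7141 -10 -7 W
5 40/61 200/373 21020/22753 19660/22753 -11 -7 S
6 50/109 25/52 7925/11336 4025/5668 -11 -8 W
7 200/353 8/17 4812/6001 4524/6001 -12 -8 S
final -12 -9 W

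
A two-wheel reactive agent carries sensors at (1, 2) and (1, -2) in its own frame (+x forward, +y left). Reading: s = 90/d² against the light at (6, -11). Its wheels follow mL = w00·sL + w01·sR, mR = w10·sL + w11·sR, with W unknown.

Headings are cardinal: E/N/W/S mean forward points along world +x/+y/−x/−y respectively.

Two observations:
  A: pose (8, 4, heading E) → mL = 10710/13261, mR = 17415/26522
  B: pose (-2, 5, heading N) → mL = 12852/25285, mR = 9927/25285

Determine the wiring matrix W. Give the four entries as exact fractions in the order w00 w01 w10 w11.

obs A: pose=(8,4,E) → sL=45/149, sR=45/89, mL=10710/13261, mR=17415/26522
obs B: pose=(-2,5,N) → sL=90/389, sR=18/65, mL=12852/25285, mR=9927/25285
sensor matrix S = [[45/149, 45/89], [90/389, 18/65]]; det S = -2236248/67060877
solve [mL_A; mL_B] = S·[w00; w01] and [mR_A; mR_B] = S·[w10; w11]:
  w00 = 1, w01 = 1, w10 = 1/2, w11 = 1

1 1 1/2 1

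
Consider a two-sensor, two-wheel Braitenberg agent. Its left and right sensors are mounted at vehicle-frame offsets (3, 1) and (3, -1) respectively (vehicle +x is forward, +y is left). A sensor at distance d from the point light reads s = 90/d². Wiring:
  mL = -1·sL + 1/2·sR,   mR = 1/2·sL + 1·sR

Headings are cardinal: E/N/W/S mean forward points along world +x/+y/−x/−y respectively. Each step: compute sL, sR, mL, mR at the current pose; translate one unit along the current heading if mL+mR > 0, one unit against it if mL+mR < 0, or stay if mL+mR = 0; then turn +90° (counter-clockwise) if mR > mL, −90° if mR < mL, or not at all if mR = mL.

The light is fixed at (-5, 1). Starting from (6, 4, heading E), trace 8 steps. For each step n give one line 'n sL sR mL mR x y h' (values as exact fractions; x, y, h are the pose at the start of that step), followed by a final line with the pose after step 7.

0 45/106 9/20 -423/2120 351/530 6 4 E
1 90/157 18/41 -2277/6437 4671/6437 7 4 N
2 1 45/53 -61/106 143/106 7 5 W
3 18/29 90/101 -513/2929 3519/2929 6 5 S
4 45/106 9/20 -423/2120 351/530 6 4 E
5 90/157 18/41 -2277/6437 4671/6437 7 4 N
6 1 45/53 -61/106 143/106 7 5 W
7 18/29 90/101 -513/2929 3519/2929 6 5 S
final 6 4 E

n=0: pose=(6,4,E); sL=45/106, sR=9/20; mL=-423/2120, mR=351/530; mL+mR=981/2120 → advance +1; mR−mL=1827/2120 → turn +1·90°
n=1: pose=(7,4,N); sL=90/157, sR=18/41; mL=-2277/6437, mR=4671/6437; mL+mR=2394/6437 → advance +1; mR−mL=6948/6437 → turn +1·90°
n=2: pose=(7,5,W); sL=1, sR=45/53; mL=-61/106, mR=143/106; mL+mR=41/53 → advance +1; mR−mL=102/53 → turn +1·90°
n=3: pose=(6,5,S); sL=18/29, sR=90/101; mL=-513/2929, mR=3519/2929; mL+mR=3006/2929 → advance +1; mR−mL=4032/2929 → turn +1·90°
n=4: pose=(6,4,E); sL=45/106, sR=9/20; mL=-423/2120, mR=351/530; mL+mR=981/2120 → advance +1; mR−mL=1827/2120 → turn +1·90°
n=5: pose=(7,4,N); sL=90/157, sR=18/41; mL=-2277/6437, mR=4671/6437; mL+mR=2394/6437 → advance +1; mR−mL=6948/6437 → turn +1·90°
n=6: pose=(7,5,W); sL=1, sR=45/53; mL=-61/106, mR=143/106; mL+mR=41/53 → advance +1; mR−mL=102/53 → turn +1·90°
n=7: pose=(6,5,S); sL=18/29, sR=90/101; mL=-513/2929, mR=3519/2929; mL+mR=3006/2929 → advance +1; mR−mL=4032/2929 → turn +1·90°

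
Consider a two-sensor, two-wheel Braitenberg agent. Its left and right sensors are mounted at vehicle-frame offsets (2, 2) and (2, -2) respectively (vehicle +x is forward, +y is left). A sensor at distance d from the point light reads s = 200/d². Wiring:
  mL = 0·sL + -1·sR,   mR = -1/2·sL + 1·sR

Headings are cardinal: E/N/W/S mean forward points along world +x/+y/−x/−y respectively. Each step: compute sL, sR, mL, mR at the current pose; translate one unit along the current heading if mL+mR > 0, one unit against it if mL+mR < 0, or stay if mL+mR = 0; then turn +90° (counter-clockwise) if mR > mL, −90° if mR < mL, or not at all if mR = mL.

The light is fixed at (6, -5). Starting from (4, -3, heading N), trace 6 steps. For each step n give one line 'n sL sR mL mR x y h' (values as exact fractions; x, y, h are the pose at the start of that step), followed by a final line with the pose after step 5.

n=0: pose=(4,-3,N); sL=25/4, sR=25/2; mL=-25/2, mR=75/8; mL+mR=-25/8 → advance -1; mR−mL=175/8 → turn +1·90°
n=1: pose=(4,-4,W); sL=200/17, sR=8; mL=-8, mR=36/17; mL+mR=-100/17 → advance -1; mR−mL=172/17 → turn +1·90°
n=2: pose=(5,-4,S); sL=100, sR=20; mL=-20, mR=-30; mL+mR=-50 → advance -1; mR−mL=-10 → turn -1·90°
n=3: pose=(5,-3,W); sL=200/9, sR=8; mL=-8, mR=-28/9; mL+mR=-100/9 → advance -1; mR−mL=44/9 → turn +1·90°
n=4: pose=(6,-3,S); sL=50, sR=50; mL=-50, mR=25; mL+mR=-25 → advance -1; mR−mL=75 → turn +1·90°
n=5: pose=(6,-2,E); sL=200/29, sR=40; mL=-40, mR=1060/29; mL+mR=-100/29 → advance -1; mR−mL=2220/29 → turn +1·90°

0 25/4 25/2 -25/2 75/8 4 -3 N
1 200/17 8 -8 36/17 4 -4 W
2 100 20 -20 -30 5 -4 S
3 200/9 8 -8 -28/9 5 -3 W
4 50 50 -50 25 6 -3 S
5 200/29 40 -40 1060/29 6 -2 E
final 5 -2 N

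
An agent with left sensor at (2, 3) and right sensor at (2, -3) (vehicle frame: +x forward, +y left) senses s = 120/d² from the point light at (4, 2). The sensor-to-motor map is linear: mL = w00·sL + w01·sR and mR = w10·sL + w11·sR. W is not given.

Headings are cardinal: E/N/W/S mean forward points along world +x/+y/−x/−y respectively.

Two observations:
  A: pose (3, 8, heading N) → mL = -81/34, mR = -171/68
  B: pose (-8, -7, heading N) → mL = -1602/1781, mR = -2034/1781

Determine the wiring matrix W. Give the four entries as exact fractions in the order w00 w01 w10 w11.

-1 -1/2 -1/2 -1

obs A: pose=(3,8,N) → sL=3/2, sR=30/17, mL=-81/34, mR=-171/68
obs B: pose=(-8,-7,N) → sL=60/137, sR=12/13, mL=-1602/1781, mR=-2034/1781
sensor matrix S = [[3/2, 30/17], [60/137, 12/13]]; det S = 18522/30277
solve [mL_A; mL_B] = S·[w00; w01] and [mR_A; mR_B] = S·[w10; w11]:
  w00 = -1, w01 = -1/2, w10 = -1/2, w11 = -1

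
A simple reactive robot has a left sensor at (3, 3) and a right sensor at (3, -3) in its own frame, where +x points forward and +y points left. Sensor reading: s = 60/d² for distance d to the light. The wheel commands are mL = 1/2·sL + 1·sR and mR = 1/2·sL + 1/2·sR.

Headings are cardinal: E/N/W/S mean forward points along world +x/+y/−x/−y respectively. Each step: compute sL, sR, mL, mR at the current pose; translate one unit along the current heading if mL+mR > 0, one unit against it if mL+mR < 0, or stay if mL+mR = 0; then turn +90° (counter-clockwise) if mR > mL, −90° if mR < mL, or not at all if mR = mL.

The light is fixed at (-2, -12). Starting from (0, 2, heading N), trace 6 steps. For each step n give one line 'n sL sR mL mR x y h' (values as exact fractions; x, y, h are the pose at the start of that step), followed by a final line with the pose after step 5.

0 6/29 30/157 1341/4553 906/4553 0 2 N
1 60/349 60/169 26010/58981 15540/58981 0 3 E
2 1/3 5/12 7/12 3/8 1 3 S
3 60/121 60/289 15930/34969 12300/34969 1 2 W
4 6/29 30/157 1341/4553 906/4553 0 2 N
5 60/349 60/169 26010/58981 15540/58981 0 3 E
final 1 3 S

n=0: pose=(0,2,N); sL=6/29, sR=30/157; mL=1341/4553, mR=906/4553; mL+mR=2247/4553 → advance +1; mR−mL=-15/157 → turn -1·90°
n=1: pose=(0,3,E); sL=60/349, sR=60/169; mL=26010/58981, mR=15540/58981; mL+mR=41550/58981 → advance +1; mR−mL=-30/169 → turn -1·90°
n=2: pose=(1,3,S); sL=1/3, sR=5/12; mL=7/12, mR=3/8; mL+mR=23/24 → advance +1; mR−mL=-5/24 → turn -1·90°
n=3: pose=(1,2,W); sL=60/121, sR=60/289; mL=15930/34969, mR=12300/34969; mL+mR=28230/34969 → advance +1; mR−mL=-30/289 → turn -1·90°
n=4: pose=(0,2,N); sL=6/29, sR=30/157; mL=1341/4553, mR=906/4553; mL+mR=2247/4553 → advance +1; mR−mL=-15/157 → turn -1·90°
n=5: pose=(0,3,E); sL=60/349, sR=60/169; mL=26010/58981, mR=15540/58981; mL+mR=41550/58981 → advance +1; mR−mL=-30/169 → turn -1·90°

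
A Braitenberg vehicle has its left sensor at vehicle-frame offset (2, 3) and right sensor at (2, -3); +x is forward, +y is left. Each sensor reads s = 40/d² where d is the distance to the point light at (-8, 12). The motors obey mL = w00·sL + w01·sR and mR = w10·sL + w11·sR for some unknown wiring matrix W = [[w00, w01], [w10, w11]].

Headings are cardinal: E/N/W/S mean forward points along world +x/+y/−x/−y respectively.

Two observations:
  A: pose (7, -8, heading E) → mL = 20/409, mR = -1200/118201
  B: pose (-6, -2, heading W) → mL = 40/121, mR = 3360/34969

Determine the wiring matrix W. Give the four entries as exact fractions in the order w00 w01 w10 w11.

obs A: pose=(7,-8,E) → sL=20/289, sR=20/409, mL=20/409, mR=-1200/118201
obs B: pose=(-6,-2,W) → sL=40/289, sR=40/121, mL=40/121, mR=3360/34969
sensor matrix S = [[20/289, 20/409], [40/289, 40/121]]; det S = 230400/14302321
solve [mL_A; mL_B] = S·[w00; w01] and [mR_A; mR_B] = S·[w10; w11]:
  w00 = 0, w01 = 1, w10 = -1/2, w11 = 1/2

0 1 -1/2 1/2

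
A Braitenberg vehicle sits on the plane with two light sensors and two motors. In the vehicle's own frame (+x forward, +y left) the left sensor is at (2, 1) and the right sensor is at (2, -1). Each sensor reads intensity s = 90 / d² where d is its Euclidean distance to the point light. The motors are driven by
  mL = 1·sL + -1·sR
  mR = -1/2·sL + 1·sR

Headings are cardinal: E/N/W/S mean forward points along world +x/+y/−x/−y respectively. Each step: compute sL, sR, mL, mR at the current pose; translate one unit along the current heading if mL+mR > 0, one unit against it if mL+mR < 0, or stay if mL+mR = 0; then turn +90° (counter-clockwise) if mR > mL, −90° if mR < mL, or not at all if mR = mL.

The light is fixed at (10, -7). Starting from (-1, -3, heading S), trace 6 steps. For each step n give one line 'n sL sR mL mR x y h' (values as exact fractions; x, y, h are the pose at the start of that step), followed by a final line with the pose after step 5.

0 45/52 45/74 495/1924 675/3848 -1 -3 S
1 90/173 18/37 216/6401 1449/6401 -1 -4 W
2 45/61 9/17 216/1037 333/2074 -2 -4 S
3 90/197 18/41 144/8077 1701/8077 -2 -5 W
4 5/8 45/98 65/392 115/784 -3 -5 S
5 2/5 90/229 8/1145 221/1145 -3 -6 W
final -4 -6 S

n=0: pose=(-1,-3,S); sL=45/52, sR=45/74; mL=495/1924, mR=675/3848; mL+mR=45/104 → advance +1; mR−mL=-315/3848 → turn -1·90°
n=1: pose=(-1,-4,W); sL=90/173, sR=18/37; mL=216/6401, mR=1449/6401; mL+mR=45/173 → advance +1; mR−mL=1233/6401 → turn +1·90°
n=2: pose=(-2,-4,S); sL=45/61, sR=9/17; mL=216/1037, mR=333/2074; mL+mR=45/122 → advance +1; mR−mL=-99/2074 → turn -1·90°
n=3: pose=(-2,-5,W); sL=90/197, sR=18/41; mL=144/8077, mR=1701/8077; mL+mR=45/197 → advance +1; mR−mL=1557/8077 → turn +1·90°
n=4: pose=(-3,-5,S); sL=5/8, sR=45/98; mL=65/392, mR=115/784; mL+mR=5/16 → advance +1; mR−mL=-15/784 → turn -1·90°
n=5: pose=(-3,-6,W); sL=2/5, sR=90/229; mL=8/1145, mR=221/1145; mL+mR=1/5 → advance +1; mR−mL=213/1145 → turn +1·90°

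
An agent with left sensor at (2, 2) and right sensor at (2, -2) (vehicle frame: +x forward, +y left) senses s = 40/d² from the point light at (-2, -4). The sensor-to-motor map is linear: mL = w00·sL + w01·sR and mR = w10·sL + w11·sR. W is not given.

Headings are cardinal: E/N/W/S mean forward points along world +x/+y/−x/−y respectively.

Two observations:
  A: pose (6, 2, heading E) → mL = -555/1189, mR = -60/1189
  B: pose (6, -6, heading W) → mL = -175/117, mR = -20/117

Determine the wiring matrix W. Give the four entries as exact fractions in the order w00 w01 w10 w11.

-1/2 -1 1/2 -1/2

obs A: pose=(6,2,E) → sL=10/41, sR=10/29, mL=-555/1189, mR=-60/1189
obs B: pose=(6,-6,W) → sL=10/13, sR=10/9, mL=-175/117, mR=-20/117
sensor matrix S = [[10/41, 10/29], [10/13, 10/9]]; det S = 800/139113
solve [mL_A; mL_B] = S·[w00; w01] and [mR_A; mR_B] = S·[w10; w11]:
  w00 = -1/2, w01 = -1, w10 = 1/2, w11 = -1/2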